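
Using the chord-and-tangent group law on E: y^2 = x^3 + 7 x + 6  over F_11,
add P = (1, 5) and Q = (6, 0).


P != Q, so use the chord formula.
s = (y2 - y1) / (x2 - x1) = (6) / (5) mod 11 = 10
x3 = s^2 - x1 - x2 mod 11 = 10^2 - 1 - 6 = 5
y3 = s (x1 - x3) - y1 mod 11 = 10 * (1 - 5) - 5 = 10

P + Q = (5, 10)


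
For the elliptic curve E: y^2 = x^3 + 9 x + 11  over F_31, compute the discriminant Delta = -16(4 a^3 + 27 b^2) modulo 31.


4 a^3 + 27 b^2 = 4*9^3 + 27*11^2 = 2916 + 3267 = 6183
Delta = -16 * (6183) = -98928
Delta mod 31 = 24

Delta = 24 (mod 31)


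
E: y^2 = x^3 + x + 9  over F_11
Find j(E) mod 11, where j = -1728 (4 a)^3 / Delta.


Delta = -16(4 a^3 + 27 b^2) mod 11 = 1
-1728 * (4 a)^3 = -1728 * (4*1)^3 mod 11 = 2
j = 2 * 1^(-1) mod 11 = 2

j = 2 (mod 11)


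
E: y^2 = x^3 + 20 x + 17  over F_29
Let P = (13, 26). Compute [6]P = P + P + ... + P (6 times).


k = 6 = 110_2 (binary, LSB first: 011)
Double-and-add from P = (13, 26):
  bit 0 = 0: acc unchanged = O
  bit 1 = 1: acc = O + (19, 8) = (19, 8)
  bit 2 = 1: acc = (19, 8) + (14, 5) = (1, 26)

6P = (1, 26)


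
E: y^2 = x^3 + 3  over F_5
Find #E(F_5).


For each x in F_5, count y with y^2 = x^3 + 0 x + 3 mod 5:
  x = 1: RHS = 4, y in [2, 3]  -> 2 point(s)
  x = 2: RHS = 1, y in [1, 4]  -> 2 point(s)
  x = 3: RHS = 0, y in [0]  -> 1 point(s)
Affine points: 5. Add the point at infinity: total = 6.

#E(F_5) = 6


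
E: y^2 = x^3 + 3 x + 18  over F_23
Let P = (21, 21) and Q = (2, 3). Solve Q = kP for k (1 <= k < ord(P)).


Enumerate multiples of P until we hit Q = (2, 3):
  1P = (21, 21)
  2P = (8, 5)
  3P = (3, 10)
  4P = (2, 20)
  5P = (13, 0)
  6P = (2, 3)
Match found at i = 6.

k = 6


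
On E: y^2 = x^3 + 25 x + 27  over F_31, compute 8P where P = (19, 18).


k = 8 = 1000_2 (binary, LSB first: 0001)
Double-and-add from P = (19, 18):
  bit 0 = 0: acc unchanged = O
  bit 1 = 0: acc unchanged = O
  bit 2 = 0: acc unchanged = O
  bit 3 = 1: acc = O + (12, 3) = (12, 3)

8P = (12, 3)


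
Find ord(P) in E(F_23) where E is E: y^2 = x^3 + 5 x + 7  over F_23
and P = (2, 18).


Compute successive multiples of P until we hit O:
  1P = (2, 18)
  2P = (12, 22)
  3P = (11, 6)
  4P = (22, 1)
  5P = (3, 7)
  6P = (1, 17)
  7P = (21, 9)
  8P = (18, 15)
  ... (continuing to 18P)
  18P = O

ord(P) = 18


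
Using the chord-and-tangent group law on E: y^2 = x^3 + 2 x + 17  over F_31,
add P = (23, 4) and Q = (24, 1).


P != Q, so use the chord formula.
s = (y2 - y1) / (x2 - x1) = (28) / (1) mod 31 = 28
x3 = s^2 - x1 - x2 mod 31 = 28^2 - 23 - 24 = 24
y3 = s (x1 - x3) - y1 mod 31 = 28 * (23 - 24) - 4 = 30

P + Q = (24, 30)


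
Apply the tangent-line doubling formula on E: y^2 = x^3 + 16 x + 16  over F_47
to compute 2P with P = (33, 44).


Doubling: s = (3 x1^2 + a) / (2 y1)
s = (3*33^2 + 16) / (2*44) mod 47 = 9
x3 = s^2 - 2 x1 mod 47 = 9^2 - 2*33 = 15
y3 = s (x1 - x3) - y1 mod 47 = 9 * (33 - 15) - 44 = 24

2P = (15, 24)


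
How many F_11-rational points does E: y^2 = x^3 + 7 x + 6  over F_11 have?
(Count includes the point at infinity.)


For each x in F_11, count y with y^2 = x^3 + 7 x + 6 mod 11:
  x = 1: RHS = 3, y in [5, 6]  -> 2 point(s)
  x = 5: RHS = 1, y in [1, 10]  -> 2 point(s)
  x = 6: RHS = 0, y in [0]  -> 1 point(s)
  x = 10: RHS = 9, y in [3, 8]  -> 2 point(s)
Affine points: 7. Add the point at infinity: total = 8.

#E(F_11) = 8


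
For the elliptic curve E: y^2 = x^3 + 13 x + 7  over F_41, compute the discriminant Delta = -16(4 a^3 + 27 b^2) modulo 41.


4 a^3 + 27 b^2 = 4*13^3 + 27*7^2 = 8788 + 1323 = 10111
Delta = -16 * (10111) = -161776
Delta mod 41 = 10

Delta = 10 (mod 41)


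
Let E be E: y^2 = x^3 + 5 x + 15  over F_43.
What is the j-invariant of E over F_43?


Delta = -16(4 a^3 + 27 b^2) mod 43 = 21
-1728 * (4 a)^3 = -1728 * (4*5)^3 mod 43 = 27
j = 27 * 21^(-1) mod 43 = 32

j = 32 (mod 43)


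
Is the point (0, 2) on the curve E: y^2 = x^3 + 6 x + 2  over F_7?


Check whether y^2 = x^3 + 6 x + 2 (mod 7) for (x, y) = (0, 2).
LHS: y^2 = 2^2 mod 7 = 4
RHS: x^3 + 6 x + 2 = 0^3 + 6*0 + 2 mod 7 = 2
LHS != RHS

No, not on the curve


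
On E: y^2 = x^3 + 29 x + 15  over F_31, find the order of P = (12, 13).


Compute successive multiples of P until we hit O:
  1P = (12, 13)
  2P = (25, 20)
  3P = (13, 27)
  4P = (16, 24)
  5P = (28, 5)
  6P = (30, 27)
  7P = (3, 25)
  8P = (4, 28)
  ... (continuing to 29P)
  29P = O

ord(P) = 29


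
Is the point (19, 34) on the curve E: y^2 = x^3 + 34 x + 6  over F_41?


Check whether y^2 = x^3 + 34 x + 6 (mod 41) for (x, y) = (19, 34).
LHS: y^2 = 34^2 mod 41 = 8
RHS: x^3 + 34 x + 6 = 19^3 + 34*19 + 6 mod 41 = 8
LHS = RHS

Yes, on the curve


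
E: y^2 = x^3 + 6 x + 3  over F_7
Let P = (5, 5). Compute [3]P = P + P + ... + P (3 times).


k = 3 = 11_2 (binary, LSB first: 11)
Double-and-add from P = (5, 5):
  bit 0 = 1: acc = O + (5, 5) = (5, 5)
  bit 1 = 1: acc = (5, 5) + (5, 2) = O

3P = O


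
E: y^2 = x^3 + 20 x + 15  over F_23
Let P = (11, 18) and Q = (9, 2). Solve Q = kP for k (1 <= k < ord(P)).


Enumerate multiples of P until we hit Q = (9, 2):
  1P = (11, 18)
  2P = (9, 2)
Match found at i = 2.

k = 2


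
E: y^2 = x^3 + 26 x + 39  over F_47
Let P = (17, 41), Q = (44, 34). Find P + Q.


P != Q, so use the chord formula.
s = (y2 - y1) / (x2 - x1) = (40) / (27) mod 47 = 45
x3 = s^2 - x1 - x2 mod 47 = 45^2 - 17 - 44 = 37
y3 = s (x1 - x3) - y1 mod 47 = 45 * (17 - 37) - 41 = 46

P + Q = (37, 46)


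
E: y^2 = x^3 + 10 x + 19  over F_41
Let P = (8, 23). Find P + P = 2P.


Doubling: s = (3 x1^2 + a) / (2 y1)
s = (3*8^2 + 10) / (2*23) mod 41 = 24
x3 = s^2 - 2 x1 mod 41 = 24^2 - 2*8 = 27
y3 = s (x1 - x3) - y1 mod 41 = 24 * (8 - 27) - 23 = 13

2P = (27, 13)


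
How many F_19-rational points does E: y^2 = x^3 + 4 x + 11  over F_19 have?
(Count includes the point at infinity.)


For each x in F_19, count y with y^2 = x^3 + 4 x + 11 mod 19:
  x = 0: RHS = 11, y in [7, 12]  -> 2 point(s)
  x = 1: RHS = 16, y in [4, 15]  -> 2 point(s)
  x = 5: RHS = 4, y in [2, 17]  -> 2 point(s)
  x = 6: RHS = 4, y in [2, 17]  -> 2 point(s)
  x = 8: RHS = 4, y in [2, 17]  -> 2 point(s)
  x = 9: RHS = 16, y in [4, 15]  -> 2 point(s)
  x = 10: RHS = 6, y in [5, 14]  -> 2 point(s)
  x = 12: RHS = 1, y in [1, 18]  -> 2 point(s)
  x = 15: RHS = 7, y in [8, 11]  -> 2 point(s)
  x = 18: RHS = 6, y in [5, 14]  -> 2 point(s)
Affine points: 20. Add the point at infinity: total = 21.

#E(F_19) = 21


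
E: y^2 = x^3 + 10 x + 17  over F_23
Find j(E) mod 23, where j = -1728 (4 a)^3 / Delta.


Delta = -16(4 a^3 + 27 b^2) mod 23 = 5
-1728 * (4 a)^3 = -1728 * (4*10)^3 mod 23 = 4
j = 4 * 5^(-1) mod 23 = 10

j = 10 (mod 23)


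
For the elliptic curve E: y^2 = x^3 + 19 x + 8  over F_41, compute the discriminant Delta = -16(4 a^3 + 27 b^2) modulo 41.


4 a^3 + 27 b^2 = 4*19^3 + 27*8^2 = 27436 + 1728 = 29164
Delta = -16 * (29164) = -466624
Delta mod 41 = 38

Delta = 38 (mod 41)


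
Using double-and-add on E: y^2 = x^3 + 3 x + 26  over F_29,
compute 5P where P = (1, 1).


k = 5 = 101_2 (binary, LSB first: 101)
Double-and-add from P = (1, 1):
  bit 0 = 1: acc = O + (1, 1) = (1, 1)
  bit 1 = 0: acc unchanged = (1, 1)
  bit 2 = 1: acc = (1, 1) + (6, 12) = (28, 15)

5P = (28, 15)


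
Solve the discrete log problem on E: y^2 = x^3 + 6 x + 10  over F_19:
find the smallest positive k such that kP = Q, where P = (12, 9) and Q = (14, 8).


Enumerate multiples of P until we hit Q = (14, 8):
  1P = (12, 9)
  2P = (15, 13)
  3P = (17, 16)
  4P = (14, 11)
  5P = (13, 9)
  6P = (13, 10)
  7P = (14, 8)
Match found at i = 7.

k = 7


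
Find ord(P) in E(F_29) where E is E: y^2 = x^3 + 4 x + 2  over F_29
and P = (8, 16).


Compute successive multiples of P until we hit O:
  1P = (8, 16)
  2P = (12, 3)
  3P = (25, 3)
  4P = (1, 23)
  5P = (21, 26)
  6P = (9, 10)
  7P = (19, 21)
  8P = (7, 24)
  ... (continuing to 25P)
  25P = O

ord(P) = 25


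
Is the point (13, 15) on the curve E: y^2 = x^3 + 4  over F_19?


Check whether y^2 = x^3 + 0 x + 4 (mod 19) for (x, y) = (13, 15).
LHS: y^2 = 15^2 mod 19 = 16
RHS: x^3 + 0 x + 4 = 13^3 + 0*13 + 4 mod 19 = 16
LHS = RHS

Yes, on the curve


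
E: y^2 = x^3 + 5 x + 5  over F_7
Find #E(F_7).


For each x in F_7, count y with y^2 = x^3 + 5 x + 5 mod 7:
  x = 1: RHS = 4, y in [2, 5]  -> 2 point(s)
  x = 2: RHS = 2, y in [3, 4]  -> 2 point(s)
  x = 5: RHS = 1, y in [1, 6]  -> 2 point(s)
Affine points: 6. Add the point at infinity: total = 7.

#E(F_7) = 7


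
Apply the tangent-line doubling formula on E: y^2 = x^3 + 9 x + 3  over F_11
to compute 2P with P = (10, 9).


Doubling: s = (3 x1^2 + a) / (2 y1)
s = (3*10^2 + 9) / (2*9) mod 11 = 8
x3 = s^2 - 2 x1 mod 11 = 8^2 - 2*10 = 0
y3 = s (x1 - x3) - y1 mod 11 = 8 * (10 - 0) - 9 = 5

2P = (0, 5)


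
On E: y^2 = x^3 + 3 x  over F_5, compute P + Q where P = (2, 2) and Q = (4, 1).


P != Q, so use the chord formula.
s = (y2 - y1) / (x2 - x1) = (4) / (2) mod 5 = 2
x3 = s^2 - x1 - x2 mod 5 = 2^2 - 2 - 4 = 3
y3 = s (x1 - x3) - y1 mod 5 = 2 * (2 - 3) - 2 = 1

P + Q = (3, 1)


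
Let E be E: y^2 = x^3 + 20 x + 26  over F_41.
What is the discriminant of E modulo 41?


4 a^3 + 27 b^2 = 4*20^3 + 27*26^2 = 32000 + 18252 = 50252
Delta = -16 * (50252) = -804032
Delta mod 41 = 19

Delta = 19 (mod 41)


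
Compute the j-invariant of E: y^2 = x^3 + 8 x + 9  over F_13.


Delta = -16(4 a^3 + 27 b^2) mod 13 = 9
-1728 * (4 a)^3 = -1728 * (4*8)^3 mod 13 = 8
j = 8 * 9^(-1) mod 13 = 11

j = 11 (mod 13)


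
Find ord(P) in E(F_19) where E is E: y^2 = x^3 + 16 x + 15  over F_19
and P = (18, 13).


Compute successive multiples of P until we hit O:
  1P = (18, 13)
  2P = (2, 6)
  3P = (15, 18)
  4P = (12, 15)
  5P = (6, 2)
  6P = (6, 17)
  7P = (12, 4)
  8P = (15, 1)
  ... (continuing to 11P)
  11P = O

ord(P) = 11


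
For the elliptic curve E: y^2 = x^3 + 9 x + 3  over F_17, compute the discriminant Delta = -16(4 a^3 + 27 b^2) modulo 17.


4 a^3 + 27 b^2 = 4*9^3 + 27*3^2 = 2916 + 243 = 3159
Delta = -16 * (3159) = -50544
Delta mod 17 = 14

Delta = 14 (mod 17)


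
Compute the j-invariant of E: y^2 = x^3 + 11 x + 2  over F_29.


Delta = -16(4 a^3 + 27 b^2) mod 29 = 1
-1728 * (4 a)^3 = -1728 * (4*11)^3 mod 29 = 16
j = 16 * 1^(-1) mod 29 = 16

j = 16 (mod 29)


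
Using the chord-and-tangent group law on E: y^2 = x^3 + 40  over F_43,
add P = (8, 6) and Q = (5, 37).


P != Q, so use the chord formula.
s = (y2 - y1) / (x2 - x1) = (31) / (40) mod 43 = 4
x3 = s^2 - x1 - x2 mod 43 = 4^2 - 8 - 5 = 3
y3 = s (x1 - x3) - y1 mod 43 = 4 * (8 - 3) - 6 = 14

P + Q = (3, 14)


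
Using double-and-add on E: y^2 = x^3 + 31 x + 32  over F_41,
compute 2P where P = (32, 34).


k = 2 = 10_2 (binary, LSB first: 01)
Double-and-add from P = (32, 34):
  bit 0 = 0: acc unchanged = O
  bit 1 = 1: acc = O + (22, 28) = (22, 28)

2P = (22, 28)


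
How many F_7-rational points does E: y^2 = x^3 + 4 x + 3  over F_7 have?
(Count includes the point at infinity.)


For each x in F_7, count y with y^2 = x^3 + 4 x + 3 mod 7:
  x = 1: RHS = 1, y in [1, 6]  -> 2 point(s)
  x = 3: RHS = 0, y in [0]  -> 1 point(s)
  x = 5: RHS = 1, y in [1, 6]  -> 2 point(s)
Affine points: 5. Add the point at infinity: total = 6.

#E(F_7) = 6


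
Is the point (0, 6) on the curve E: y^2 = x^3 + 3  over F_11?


Check whether y^2 = x^3 + 0 x + 3 (mod 11) for (x, y) = (0, 6).
LHS: y^2 = 6^2 mod 11 = 3
RHS: x^3 + 0 x + 3 = 0^3 + 0*0 + 3 mod 11 = 3
LHS = RHS

Yes, on the curve


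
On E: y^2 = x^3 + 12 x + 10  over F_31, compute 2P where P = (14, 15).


Doubling: s = (3 x1^2 + a) / (2 y1)
s = (3*14^2 + 12) / (2*15) mod 31 = 20
x3 = s^2 - 2 x1 mod 31 = 20^2 - 2*14 = 0
y3 = s (x1 - x3) - y1 mod 31 = 20 * (14 - 0) - 15 = 17

2P = (0, 17)


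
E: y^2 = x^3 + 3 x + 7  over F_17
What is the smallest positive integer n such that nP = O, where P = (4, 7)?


Compute successive multiples of P until we hit O:
  1P = (4, 7)
  2P = (9, 10)
  3P = (3, 14)
  4P = (8, 4)
  5P = (13, 4)
  6P = (2, 15)
  7P = (10, 0)
  8P = (2, 2)
  ... (continuing to 14P)
  14P = O

ord(P) = 14


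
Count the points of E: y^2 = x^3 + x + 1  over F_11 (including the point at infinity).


For each x in F_11, count y with y^2 = x^3 + 1 x + 1 mod 11:
  x = 0: RHS = 1, y in [1, 10]  -> 2 point(s)
  x = 1: RHS = 3, y in [5, 6]  -> 2 point(s)
  x = 2: RHS = 0, y in [0]  -> 1 point(s)
  x = 3: RHS = 9, y in [3, 8]  -> 2 point(s)
  x = 4: RHS = 3, y in [5, 6]  -> 2 point(s)
  x = 6: RHS = 3, y in [5, 6]  -> 2 point(s)
  x = 8: RHS = 4, y in [2, 9]  -> 2 point(s)
Affine points: 13. Add the point at infinity: total = 14.

#E(F_11) = 14


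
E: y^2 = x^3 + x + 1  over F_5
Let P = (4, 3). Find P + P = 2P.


Doubling: s = (3 x1^2 + a) / (2 y1)
s = (3*4^2 + 1) / (2*3) mod 5 = 4
x3 = s^2 - 2 x1 mod 5 = 4^2 - 2*4 = 3
y3 = s (x1 - x3) - y1 mod 5 = 4 * (4 - 3) - 3 = 1

2P = (3, 1)


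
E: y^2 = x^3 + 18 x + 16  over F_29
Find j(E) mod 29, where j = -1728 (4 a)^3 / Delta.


Delta = -16(4 a^3 + 27 b^2) mod 29 = 25
-1728 * (4 a)^3 = -1728 * (4*18)^3 mod 29 = 13
j = 13 * 25^(-1) mod 29 = 4

j = 4 (mod 29)


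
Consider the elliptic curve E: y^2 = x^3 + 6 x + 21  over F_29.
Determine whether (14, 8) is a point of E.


Check whether y^2 = x^3 + 6 x + 21 (mod 29) for (x, y) = (14, 8).
LHS: y^2 = 8^2 mod 29 = 6
RHS: x^3 + 6 x + 21 = 14^3 + 6*14 + 21 mod 29 = 7
LHS != RHS

No, not on the curve


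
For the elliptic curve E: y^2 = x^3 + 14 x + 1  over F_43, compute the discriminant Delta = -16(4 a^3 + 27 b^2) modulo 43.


4 a^3 + 27 b^2 = 4*14^3 + 27*1^2 = 10976 + 27 = 11003
Delta = -16 * (11003) = -176048
Delta mod 43 = 37

Delta = 37 (mod 43)


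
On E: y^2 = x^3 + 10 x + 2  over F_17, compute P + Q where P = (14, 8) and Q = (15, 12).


P != Q, so use the chord formula.
s = (y2 - y1) / (x2 - x1) = (4) / (1) mod 17 = 4
x3 = s^2 - x1 - x2 mod 17 = 4^2 - 14 - 15 = 4
y3 = s (x1 - x3) - y1 mod 17 = 4 * (14 - 4) - 8 = 15

P + Q = (4, 15)


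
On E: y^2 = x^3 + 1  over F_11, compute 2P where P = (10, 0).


k = 2 = 10_2 (binary, LSB first: 01)
Double-and-add from P = (10, 0):
  bit 0 = 0: acc unchanged = O
  bit 1 = 1: acc = O + O = O

2P = O


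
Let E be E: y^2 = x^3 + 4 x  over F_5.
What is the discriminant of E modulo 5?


4 a^3 + 27 b^2 = 4*4^3 + 27*0^2 = 256 + 0 = 256
Delta = -16 * (256) = -4096
Delta mod 5 = 4

Delta = 4 (mod 5)


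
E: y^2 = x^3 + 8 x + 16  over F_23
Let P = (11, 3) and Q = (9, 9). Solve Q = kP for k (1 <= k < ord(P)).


Enumerate multiples of P until we hit Q = (9, 9):
  1P = (11, 3)
  2P = (7, 22)
  3P = (6, 2)
  4P = (18, 14)
  5P = (19, 14)
  6P = (1, 5)
  7P = (0, 4)
  8P = (16, 10)
  9P = (9, 9)
Match found at i = 9.

k = 9


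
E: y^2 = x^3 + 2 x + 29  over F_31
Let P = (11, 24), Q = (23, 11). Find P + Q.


P != Q, so use the chord formula.
s = (y2 - y1) / (x2 - x1) = (18) / (12) mod 31 = 17
x3 = s^2 - x1 - x2 mod 31 = 17^2 - 11 - 23 = 7
y3 = s (x1 - x3) - y1 mod 31 = 17 * (11 - 7) - 24 = 13

P + Q = (7, 13)


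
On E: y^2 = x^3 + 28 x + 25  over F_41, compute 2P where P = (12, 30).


Doubling: s = (3 x1^2 + a) / (2 y1)
s = (3*12^2 + 28) / (2*30) mod 41 = 35
x3 = s^2 - 2 x1 mod 41 = 35^2 - 2*12 = 12
y3 = s (x1 - x3) - y1 mod 41 = 35 * (12 - 12) - 30 = 11

2P = (12, 11)


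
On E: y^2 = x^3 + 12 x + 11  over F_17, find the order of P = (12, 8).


Compute successive multiples of P until we hit O:
  1P = (12, 8)
  2P = (14, 13)
  3P = (10, 14)
  4P = (4, 2)
  5P = (9, 7)
  6P = (15, 8)
  7P = (7, 9)
  8P = (13, 16)
  ... (continuing to 23P)
  23P = O

ord(P) = 23


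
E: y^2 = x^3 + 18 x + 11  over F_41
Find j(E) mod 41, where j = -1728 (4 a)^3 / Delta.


Delta = -16(4 a^3 + 27 b^2) mod 41 = 19
-1728 * (4 a)^3 = -1728 * (4*18)^3 mod 41 = 14
j = 14 * 19^(-1) mod 41 = 18

j = 18 (mod 41)


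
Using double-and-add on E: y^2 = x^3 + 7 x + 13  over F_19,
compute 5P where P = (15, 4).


k = 5 = 101_2 (binary, LSB first: 101)
Double-and-add from P = (15, 4):
  bit 0 = 1: acc = O + (15, 4) = (15, 4)
  bit 1 = 0: acc unchanged = (15, 4)
  bit 2 = 1: acc = (15, 4) + (8, 7) = (2, 4)

5P = (2, 4)


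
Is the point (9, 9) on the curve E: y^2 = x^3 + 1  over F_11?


Check whether y^2 = x^3 + 0 x + 1 (mod 11) for (x, y) = (9, 9).
LHS: y^2 = 9^2 mod 11 = 4
RHS: x^3 + 0 x + 1 = 9^3 + 0*9 + 1 mod 11 = 4
LHS = RHS

Yes, on the curve


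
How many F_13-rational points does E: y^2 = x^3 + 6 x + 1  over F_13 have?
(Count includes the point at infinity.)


For each x in F_13, count y with y^2 = x^3 + 6 x + 1 mod 13:
  x = 0: RHS = 1, y in [1, 12]  -> 2 point(s)
  x = 5: RHS = 0, y in [0]  -> 1 point(s)
  x = 7: RHS = 9, y in [3, 10]  -> 2 point(s)
  x = 9: RHS = 4, y in [2, 11]  -> 2 point(s)
Affine points: 7. Add the point at infinity: total = 8.

#E(F_13) = 8


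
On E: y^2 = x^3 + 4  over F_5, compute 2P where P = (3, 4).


Doubling: s = (3 x1^2 + a) / (2 y1)
s = (3*3^2 + 0) / (2*4) mod 5 = 4
x3 = s^2 - 2 x1 mod 5 = 4^2 - 2*3 = 0
y3 = s (x1 - x3) - y1 mod 5 = 4 * (3 - 0) - 4 = 3

2P = (0, 3)


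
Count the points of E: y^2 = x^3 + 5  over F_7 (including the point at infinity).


For each x in F_7, count y with y^2 = x^3 + 0 x + 5 mod 7:
  x = 3: RHS = 4, y in [2, 5]  -> 2 point(s)
  x = 5: RHS = 4, y in [2, 5]  -> 2 point(s)
  x = 6: RHS = 4, y in [2, 5]  -> 2 point(s)
Affine points: 6. Add the point at infinity: total = 7.

#E(F_7) = 7


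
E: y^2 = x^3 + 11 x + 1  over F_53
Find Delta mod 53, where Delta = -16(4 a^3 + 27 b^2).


4 a^3 + 27 b^2 = 4*11^3 + 27*1^2 = 5324 + 27 = 5351
Delta = -16 * (5351) = -85616
Delta mod 53 = 32

Delta = 32 (mod 53)


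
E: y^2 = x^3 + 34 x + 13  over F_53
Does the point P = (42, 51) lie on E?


Check whether y^2 = x^3 + 34 x + 13 (mod 53) for (x, y) = (42, 51).
LHS: y^2 = 51^2 mod 53 = 4
RHS: x^3 + 34 x + 13 = 42^3 + 34*42 + 13 mod 53 = 4
LHS = RHS

Yes, on the curve


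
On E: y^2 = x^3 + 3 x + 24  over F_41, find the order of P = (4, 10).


Compute successive multiples of P until we hit O:
  1P = (4, 10)
  2P = (23, 1)
  3P = (9, 1)
  4P = (5, 0)
  5P = (9, 40)
  6P = (23, 40)
  7P = (4, 31)
  8P = O

ord(P) = 8


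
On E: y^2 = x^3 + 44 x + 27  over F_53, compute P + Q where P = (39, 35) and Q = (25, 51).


P != Q, so use the chord formula.
s = (y2 - y1) / (x2 - x1) = (16) / (39) mod 53 = 14
x3 = s^2 - x1 - x2 mod 53 = 14^2 - 39 - 25 = 26
y3 = s (x1 - x3) - y1 mod 53 = 14 * (39 - 26) - 35 = 41

P + Q = (26, 41)


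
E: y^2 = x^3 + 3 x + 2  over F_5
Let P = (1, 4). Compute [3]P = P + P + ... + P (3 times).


k = 3 = 11_2 (binary, LSB first: 11)
Double-and-add from P = (1, 4):
  bit 0 = 1: acc = O + (1, 4) = (1, 4)
  bit 1 = 1: acc = (1, 4) + (2, 4) = (2, 1)

3P = (2, 1)


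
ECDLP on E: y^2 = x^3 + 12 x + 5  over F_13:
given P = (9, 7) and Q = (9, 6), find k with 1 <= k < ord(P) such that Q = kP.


Enumerate multiples of P until we hit Q = (9, 6):
  1P = (9, 7)
  2P = (7, 9)
  3P = (11, 8)
  4P = (3, 9)
  5P = (4, 0)
  6P = (3, 4)
  7P = (11, 5)
  8P = (7, 4)
  9P = (9, 6)
Match found at i = 9.

k = 9


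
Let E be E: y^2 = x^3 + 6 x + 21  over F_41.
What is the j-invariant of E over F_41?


Delta = -16(4 a^3 + 27 b^2) mod 41 = 8
-1728 * (4 a)^3 = -1728 * (4*6)^3 mod 41 = 40
j = 40 * 8^(-1) mod 41 = 5

j = 5 (mod 41)


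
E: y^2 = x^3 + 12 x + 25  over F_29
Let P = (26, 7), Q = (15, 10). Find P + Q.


P != Q, so use the chord formula.
s = (y2 - y1) / (x2 - x1) = (3) / (18) mod 29 = 5
x3 = s^2 - x1 - x2 mod 29 = 5^2 - 26 - 15 = 13
y3 = s (x1 - x3) - y1 mod 29 = 5 * (26 - 13) - 7 = 0

P + Q = (13, 0)


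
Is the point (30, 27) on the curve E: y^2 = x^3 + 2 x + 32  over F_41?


Check whether y^2 = x^3 + 2 x + 32 (mod 41) for (x, y) = (30, 27).
LHS: y^2 = 27^2 mod 41 = 32
RHS: x^3 + 2 x + 32 = 30^3 + 2*30 + 32 mod 41 = 32
LHS = RHS

Yes, on the curve


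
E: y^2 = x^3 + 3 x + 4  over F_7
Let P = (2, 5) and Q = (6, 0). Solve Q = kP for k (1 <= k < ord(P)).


Enumerate multiples of P until we hit Q = (6, 0):
  1P = (2, 5)
  2P = (0, 5)
  3P = (5, 2)
  4P = (1, 1)
  5P = (6, 0)
Match found at i = 5.

k = 5


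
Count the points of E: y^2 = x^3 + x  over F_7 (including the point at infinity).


For each x in F_7, count y with y^2 = x^3 + 1 x + 0 mod 7:
  x = 0: RHS = 0, y in [0]  -> 1 point(s)
  x = 1: RHS = 2, y in [3, 4]  -> 2 point(s)
  x = 3: RHS = 2, y in [3, 4]  -> 2 point(s)
  x = 5: RHS = 4, y in [2, 5]  -> 2 point(s)
Affine points: 7. Add the point at infinity: total = 8.

#E(F_7) = 8


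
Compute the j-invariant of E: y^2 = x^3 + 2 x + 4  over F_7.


Delta = -16(4 a^3 + 27 b^2) mod 7 = 3
-1728 * (4 a)^3 = -1728 * (4*2)^3 mod 7 = 1
j = 1 * 3^(-1) mod 7 = 5

j = 5 (mod 7)


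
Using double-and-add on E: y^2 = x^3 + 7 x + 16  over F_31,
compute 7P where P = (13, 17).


k = 7 = 111_2 (binary, LSB first: 111)
Double-and-add from P = (13, 17):
  bit 0 = 1: acc = O + (13, 17) = (13, 17)
  bit 1 = 1: acc = (13, 17) + (10, 1) = (2, 21)
  bit 2 = 1: acc = (2, 21) + (21, 0) = (13, 14)

7P = (13, 14)


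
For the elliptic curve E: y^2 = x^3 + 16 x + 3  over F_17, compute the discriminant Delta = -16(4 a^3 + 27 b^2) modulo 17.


4 a^3 + 27 b^2 = 4*16^3 + 27*3^2 = 16384 + 243 = 16627
Delta = -16 * (16627) = -266032
Delta mod 17 = 1

Delta = 1 (mod 17)


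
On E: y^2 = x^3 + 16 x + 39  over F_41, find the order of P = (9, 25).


Compute successive multiples of P until we hit O:
  1P = (9, 25)
  2P = (18, 3)
  3P = (22, 25)
  4P = (10, 16)
  5P = (21, 1)
  6P = (15, 28)
  7P = (7, 17)
  8P = (0, 11)
  ... (continuing to 17P)
  17P = O

ord(P) = 17


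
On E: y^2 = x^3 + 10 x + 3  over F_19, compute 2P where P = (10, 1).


Doubling: s = (3 x1^2 + a) / (2 y1)
s = (3*10^2 + 10) / (2*1) mod 19 = 3
x3 = s^2 - 2 x1 mod 19 = 3^2 - 2*10 = 8
y3 = s (x1 - x3) - y1 mod 19 = 3 * (10 - 8) - 1 = 5

2P = (8, 5)


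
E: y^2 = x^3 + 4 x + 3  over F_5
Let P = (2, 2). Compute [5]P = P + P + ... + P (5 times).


k = 5 = 101_2 (binary, LSB first: 101)
Double-and-add from P = (2, 2):
  bit 0 = 1: acc = O + (2, 2) = (2, 2)
  bit 1 = 0: acc unchanged = (2, 2)
  bit 2 = 1: acc = (2, 2) + (2, 2) = (2, 3)

5P = (2, 3)


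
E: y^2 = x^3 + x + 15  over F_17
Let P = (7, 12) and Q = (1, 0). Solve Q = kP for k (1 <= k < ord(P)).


Enumerate multiples of P until we hit Q = (1, 0):
  1P = (7, 12)
  2P = (16, 9)
  3P = (13, 7)
  4P = (1, 0)
Match found at i = 4.

k = 4


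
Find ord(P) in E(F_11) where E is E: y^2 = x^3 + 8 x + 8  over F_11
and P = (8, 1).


Compute successive multiples of P until we hit O:
  1P = (8, 1)
  2P = (7, 0)
  3P = (8, 10)
  4P = O

ord(P) = 4


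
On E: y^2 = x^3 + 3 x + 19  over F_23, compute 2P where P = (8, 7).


Doubling: s = (3 x1^2 + a) / (2 y1)
s = (3*8^2 + 3) / (2*7) mod 23 = 9
x3 = s^2 - 2 x1 mod 23 = 9^2 - 2*8 = 19
y3 = s (x1 - x3) - y1 mod 23 = 9 * (8 - 19) - 7 = 9

2P = (19, 9)


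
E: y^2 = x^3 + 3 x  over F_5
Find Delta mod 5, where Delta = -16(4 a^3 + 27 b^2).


4 a^3 + 27 b^2 = 4*3^3 + 27*0^2 = 108 + 0 = 108
Delta = -16 * (108) = -1728
Delta mod 5 = 2

Delta = 2 (mod 5)


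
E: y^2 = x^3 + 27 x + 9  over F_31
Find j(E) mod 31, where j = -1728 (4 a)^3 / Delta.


Delta = -16(4 a^3 + 27 b^2) mod 31 = 11
-1728 * (4 a)^3 = -1728 * (4*27)^3 mod 31 = 30
j = 30 * 11^(-1) mod 31 = 14

j = 14 (mod 31)


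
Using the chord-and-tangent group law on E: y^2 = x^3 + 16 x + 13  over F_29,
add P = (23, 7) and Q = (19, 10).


P != Q, so use the chord formula.
s = (y2 - y1) / (x2 - x1) = (3) / (25) mod 29 = 21
x3 = s^2 - x1 - x2 mod 29 = 21^2 - 23 - 19 = 22
y3 = s (x1 - x3) - y1 mod 29 = 21 * (23 - 22) - 7 = 14

P + Q = (22, 14)


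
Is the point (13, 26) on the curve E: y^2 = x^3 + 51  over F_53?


Check whether y^2 = x^3 + 0 x + 51 (mod 53) for (x, y) = (13, 26).
LHS: y^2 = 26^2 mod 53 = 40
RHS: x^3 + 0 x + 51 = 13^3 + 0*13 + 51 mod 53 = 22
LHS != RHS

No, not on the curve


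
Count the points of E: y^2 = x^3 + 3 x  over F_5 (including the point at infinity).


For each x in F_5, count y with y^2 = x^3 + 3 x + 0 mod 5:
  x = 0: RHS = 0, y in [0]  -> 1 point(s)
  x = 1: RHS = 4, y in [2, 3]  -> 2 point(s)
  x = 2: RHS = 4, y in [2, 3]  -> 2 point(s)
  x = 3: RHS = 1, y in [1, 4]  -> 2 point(s)
  x = 4: RHS = 1, y in [1, 4]  -> 2 point(s)
Affine points: 9. Add the point at infinity: total = 10.

#E(F_5) = 10


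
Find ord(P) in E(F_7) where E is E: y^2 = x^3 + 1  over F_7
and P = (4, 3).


Compute successive multiples of P until we hit O:
  1P = (4, 3)
  2P = (0, 1)
  3P = (5, 0)
  4P = (0, 6)
  5P = (4, 4)
  6P = O

ord(P) = 6


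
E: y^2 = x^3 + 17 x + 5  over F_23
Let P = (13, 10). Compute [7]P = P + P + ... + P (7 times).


k = 7 = 111_2 (binary, LSB first: 111)
Double-and-add from P = (13, 10):
  bit 0 = 1: acc = O + (13, 10) = (13, 10)
  bit 1 = 1: acc = (13, 10) + (10, 18) = (2, 22)
  bit 2 = 1: acc = (2, 22) + (9, 17) = (5, 13)

7P = (5, 13)


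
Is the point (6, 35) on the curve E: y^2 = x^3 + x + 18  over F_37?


Check whether y^2 = x^3 + 1 x + 18 (mod 37) for (x, y) = (6, 35).
LHS: y^2 = 35^2 mod 37 = 4
RHS: x^3 + 1 x + 18 = 6^3 + 1*6 + 18 mod 37 = 18
LHS != RHS

No, not on the curve


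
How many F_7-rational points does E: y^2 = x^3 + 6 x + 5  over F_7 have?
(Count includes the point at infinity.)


For each x in F_7, count y with y^2 = x^3 + 6 x + 5 mod 7:
  x = 2: RHS = 4, y in [2, 5]  -> 2 point(s)
  x = 3: RHS = 1, y in [1, 6]  -> 2 point(s)
  x = 4: RHS = 2, y in [3, 4]  -> 2 point(s)
Affine points: 6. Add the point at infinity: total = 7.

#E(F_7) = 7


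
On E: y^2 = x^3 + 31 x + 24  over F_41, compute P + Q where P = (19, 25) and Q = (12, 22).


P != Q, so use the chord formula.
s = (y2 - y1) / (x2 - x1) = (38) / (34) mod 41 = 18
x3 = s^2 - x1 - x2 mod 41 = 18^2 - 19 - 12 = 6
y3 = s (x1 - x3) - y1 mod 41 = 18 * (19 - 6) - 25 = 4

P + Q = (6, 4)


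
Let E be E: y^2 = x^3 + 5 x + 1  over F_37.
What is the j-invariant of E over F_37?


Delta = -16(4 a^3 + 27 b^2) mod 37 = 4
-1728 * (4 a)^3 = -1728 * (4*5)^3 mod 37 = 14
j = 14 * 4^(-1) mod 37 = 22

j = 22 (mod 37)


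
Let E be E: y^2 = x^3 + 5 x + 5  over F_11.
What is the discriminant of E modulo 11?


4 a^3 + 27 b^2 = 4*5^3 + 27*5^2 = 500 + 675 = 1175
Delta = -16 * (1175) = -18800
Delta mod 11 = 10

Delta = 10 (mod 11)


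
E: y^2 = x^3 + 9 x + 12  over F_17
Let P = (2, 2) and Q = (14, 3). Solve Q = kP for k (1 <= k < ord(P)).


Enumerate multiples of P until we hit Q = (14, 3):
  1P = (2, 2)
  2P = (14, 3)
Match found at i = 2.

k = 2


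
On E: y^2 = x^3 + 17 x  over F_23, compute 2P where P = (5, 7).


Doubling: s = (3 x1^2 + a) / (2 y1)
s = (3*5^2 + 17) / (2*7) mod 23 = 0
x3 = s^2 - 2 x1 mod 23 = 0^2 - 2*5 = 13
y3 = s (x1 - x3) - y1 mod 23 = 0 * (5 - 13) - 7 = 16

2P = (13, 16)


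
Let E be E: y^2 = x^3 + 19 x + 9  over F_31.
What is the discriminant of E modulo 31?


4 a^3 + 27 b^2 = 4*19^3 + 27*9^2 = 27436 + 2187 = 29623
Delta = -16 * (29623) = -473968
Delta mod 31 = 22

Delta = 22 (mod 31)


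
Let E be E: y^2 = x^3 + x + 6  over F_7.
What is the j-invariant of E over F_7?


Delta = -16(4 a^3 + 27 b^2) mod 7 = 1
-1728 * (4 a)^3 = -1728 * (4*1)^3 mod 7 = 1
j = 1 * 1^(-1) mod 7 = 1

j = 1 (mod 7)


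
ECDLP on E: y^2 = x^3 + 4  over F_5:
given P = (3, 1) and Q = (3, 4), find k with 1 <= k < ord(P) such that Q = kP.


Enumerate multiples of P until we hit Q = (3, 4):
  1P = (3, 1)
  2P = (0, 2)
  3P = (1, 0)
  4P = (0, 3)
  5P = (3, 4)
Match found at i = 5.

k = 5


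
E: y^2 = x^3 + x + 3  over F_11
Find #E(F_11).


For each x in F_11, count y with y^2 = x^3 + 1 x + 3 mod 11:
  x = 0: RHS = 3, y in [5, 6]  -> 2 point(s)
  x = 1: RHS = 5, y in [4, 7]  -> 2 point(s)
  x = 3: RHS = 0, y in [0]  -> 1 point(s)
  x = 4: RHS = 5, y in [4, 7]  -> 2 point(s)
  x = 5: RHS = 1, y in [1, 10]  -> 2 point(s)
  x = 6: RHS = 5, y in [4, 7]  -> 2 point(s)
  x = 7: RHS = 1, y in [1, 10]  -> 2 point(s)
  x = 9: RHS = 4, y in [2, 9]  -> 2 point(s)
  x = 10: RHS = 1, y in [1, 10]  -> 2 point(s)
Affine points: 17. Add the point at infinity: total = 18.

#E(F_11) = 18


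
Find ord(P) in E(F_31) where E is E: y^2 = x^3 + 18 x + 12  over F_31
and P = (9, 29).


Compute successive multiples of P until we hit O:
  1P = (9, 29)
  2P = (10, 13)
  3P = (20, 23)
  4P = (21, 17)
  5P = (2, 26)
  6P = (5, 17)
  7P = (26, 13)
  8P = (3, 0)
  ... (continuing to 16P)
  16P = O

ord(P) = 16


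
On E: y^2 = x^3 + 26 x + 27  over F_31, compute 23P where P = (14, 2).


k = 23 = 10111_2 (binary, LSB first: 11101)
Double-and-add from P = (14, 2):
  bit 0 = 1: acc = O + (14, 2) = (14, 2)
  bit 1 = 1: acc = (14, 2) + (13, 12) = (11, 30)
  bit 2 = 1: acc = (11, 30) + (7, 5) = (23, 19)
  bit 3 = 0: acc unchanged = (23, 19)
  bit 4 = 1: acc = (23, 19) + (3, 15) = (10, 27)

23P = (10, 27)


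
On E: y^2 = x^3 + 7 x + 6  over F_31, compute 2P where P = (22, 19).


Doubling: s = (3 x1^2 + a) / (2 y1)
s = (3*22^2 + 7) / (2*19) mod 31 = 18
x3 = s^2 - 2 x1 mod 31 = 18^2 - 2*22 = 1
y3 = s (x1 - x3) - y1 mod 31 = 18 * (22 - 1) - 19 = 18

2P = (1, 18)


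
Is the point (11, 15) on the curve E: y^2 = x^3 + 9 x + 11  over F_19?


Check whether y^2 = x^3 + 9 x + 11 (mod 19) for (x, y) = (11, 15).
LHS: y^2 = 15^2 mod 19 = 16
RHS: x^3 + 9 x + 11 = 11^3 + 9*11 + 11 mod 19 = 16
LHS = RHS

Yes, on the curve


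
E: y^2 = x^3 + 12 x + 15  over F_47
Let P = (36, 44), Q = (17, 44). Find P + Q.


P != Q, so use the chord formula.
s = (y2 - y1) / (x2 - x1) = (0) / (28) mod 47 = 0
x3 = s^2 - x1 - x2 mod 47 = 0^2 - 36 - 17 = 41
y3 = s (x1 - x3) - y1 mod 47 = 0 * (36 - 41) - 44 = 3

P + Q = (41, 3)


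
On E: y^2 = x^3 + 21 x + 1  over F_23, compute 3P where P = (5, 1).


k = 3 = 11_2 (binary, LSB first: 11)
Double-and-add from P = (5, 1):
  bit 0 = 1: acc = O + (5, 1) = (5, 1)
  bit 1 = 1: acc = (5, 1) + (17, 21) = (14, 7)

3P = (14, 7)


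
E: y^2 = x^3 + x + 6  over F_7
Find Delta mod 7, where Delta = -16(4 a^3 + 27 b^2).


4 a^3 + 27 b^2 = 4*1^3 + 27*6^2 = 4 + 972 = 976
Delta = -16 * (976) = -15616
Delta mod 7 = 1

Delta = 1 (mod 7)


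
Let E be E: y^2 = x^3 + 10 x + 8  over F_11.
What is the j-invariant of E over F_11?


Delta = -16(4 a^3 + 27 b^2) mod 11 = 4
-1728 * (4 a)^3 = -1728 * (4*10)^3 mod 11 = 9
j = 9 * 4^(-1) mod 11 = 5

j = 5 (mod 11)


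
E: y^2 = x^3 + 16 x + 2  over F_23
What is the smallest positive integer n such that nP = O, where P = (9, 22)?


Compute successive multiples of P until we hit O:
  1P = (9, 22)
  2P = (14, 16)
  3P = (18, 21)
  4P = (21, 10)
  5P = (17, 9)
  6P = (0, 18)
  7P = (0, 5)
  8P = (17, 14)
  ... (continuing to 13P)
  13P = O

ord(P) = 13


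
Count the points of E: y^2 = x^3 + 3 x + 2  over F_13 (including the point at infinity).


For each x in F_13, count y with y^2 = x^3 + 3 x + 2 mod 13:
  x = 2: RHS = 3, y in [4, 9]  -> 2 point(s)
  x = 3: RHS = 12, y in [5, 8]  -> 2 point(s)
  x = 4: RHS = 0, y in [0]  -> 1 point(s)
  x = 5: RHS = 12, y in [5, 8]  -> 2 point(s)
  x = 9: RHS = 4, y in [2, 11]  -> 2 point(s)
  x = 11: RHS = 1, y in [1, 12]  -> 2 point(s)
Affine points: 11. Add the point at infinity: total = 12.

#E(F_13) = 12


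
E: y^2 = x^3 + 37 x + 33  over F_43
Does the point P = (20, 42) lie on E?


Check whether y^2 = x^3 + 37 x + 33 (mod 43) for (x, y) = (20, 42).
LHS: y^2 = 42^2 mod 43 = 1
RHS: x^3 + 37 x + 33 = 20^3 + 37*20 + 33 mod 43 = 1
LHS = RHS

Yes, on the curve


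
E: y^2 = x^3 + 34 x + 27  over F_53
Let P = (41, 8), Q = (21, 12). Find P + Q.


P != Q, so use the chord formula.
s = (y2 - y1) / (x2 - x1) = (4) / (33) mod 53 = 21
x3 = s^2 - x1 - x2 mod 53 = 21^2 - 41 - 21 = 8
y3 = s (x1 - x3) - y1 mod 53 = 21 * (41 - 8) - 8 = 49

P + Q = (8, 49)


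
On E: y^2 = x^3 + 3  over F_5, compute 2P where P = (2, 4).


Doubling: s = (3 x1^2 + a) / (2 y1)
s = (3*2^2 + 0) / (2*4) mod 5 = 4
x3 = s^2 - 2 x1 mod 5 = 4^2 - 2*2 = 2
y3 = s (x1 - x3) - y1 mod 5 = 4 * (2 - 2) - 4 = 1

2P = (2, 1)


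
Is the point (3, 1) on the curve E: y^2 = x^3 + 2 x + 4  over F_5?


Check whether y^2 = x^3 + 2 x + 4 (mod 5) for (x, y) = (3, 1).
LHS: y^2 = 1^2 mod 5 = 1
RHS: x^3 + 2 x + 4 = 3^3 + 2*3 + 4 mod 5 = 2
LHS != RHS

No, not on the curve


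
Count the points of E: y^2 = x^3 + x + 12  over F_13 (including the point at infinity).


For each x in F_13, count y with y^2 = x^3 + 1 x + 12 mod 13:
  x = 0: RHS = 12, y in [5, 8]  -> 2 point(s)
  x = 1: RHS = 1, y in [1, 12]  -> 2 point(s)
  x = 2: RHS = 9, y in [3, 10]  -> 2 point(s)
  x = 3: RHS = 3, y in [4, 9]  -> 2 point(s)
  x = 5: RHS = 12, y in [5, 8]  -> 2 point(s)
  x = 6: RHS = 0, y in [0]  -> 1 point(s)
  x = 8: RHS = 12, y in [5, 8]  -> 2 point(s)
  x = 9: RHS = 9, y in [3, 10]  -> 2 point(s)
  x = 12: RHS = 10, y in [6, 7]  -> 2 point(s)
Affine points: 17. Add the point at infinity: total = 18.

#E(F_13) = 18


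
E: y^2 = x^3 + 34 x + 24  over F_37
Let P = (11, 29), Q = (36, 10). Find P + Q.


P != Q, so use the chord formula.
s = (y2 - y1) / (x2 - x1) = (18) / (25) mod 37 = 17
x3 = s^2 - x1 - x2 mod 37 = 17^2 - 11 - 36 = 20
y3 = s (x1 - x3) - y1 mod 37 = 17 * (11 - 20) - 29 = 3

P + Q = (20, 3)


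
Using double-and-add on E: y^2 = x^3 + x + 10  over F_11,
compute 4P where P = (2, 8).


k = 4 = 100_2 (binary, LSB first: 001)
Double-and-add from P = (2, 8):
  bit 0 = 0: acc unchanged = O
  bit 1 = 0: acc unchanged = O
  bit 2 = 1: acc = O + (2, 3) = (2, 3)

4P = (2, 3)


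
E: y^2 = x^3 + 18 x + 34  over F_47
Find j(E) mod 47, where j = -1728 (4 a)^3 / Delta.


Delta = -16(4 a^3 + 27 b^2) mod 47 = 9
-1728 * (4 a)^3 = -1728 * (4*18)^3 mod 47 = 43
j = 43 * 9^(-1) mod 47 = 10

j = 10 (mod 47)


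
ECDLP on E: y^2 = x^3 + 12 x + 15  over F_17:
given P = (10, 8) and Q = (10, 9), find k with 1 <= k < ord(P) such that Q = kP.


Enumerate multiples of P until we hit Q = (10, 9):
  1P = (10, 8)
  2P = (16, 11)
  3P = (4, 12)
  4P = (11, 4)
  5P = (12, 0)
  6P = (11, 13)
  7P = (4, 5)
  8P = (16, 6)
  9P = (10, 9)
Match found at i = 9.

k = 9


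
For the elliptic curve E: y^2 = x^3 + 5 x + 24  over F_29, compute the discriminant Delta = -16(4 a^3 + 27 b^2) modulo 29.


4 a^3 + 27 b^2 = 4*5^3 + 27*24^2 = 500 + 15552 = 16052
Delta = -16 * (16052) = -256832
Delta mod 29 = 21

Delta = 21 (mod 29)


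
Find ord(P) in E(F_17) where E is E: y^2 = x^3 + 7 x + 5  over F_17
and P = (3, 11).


Compute successive multiples of P until we hit O:
  1P = (3, 11)
  2P = (11, 6)
  3P = (1, 9)
  4P = (14, 12)
  5P = (9, 7)
  6P = (13, 7)
  7P = (10, 2)
  8P = (6, 5)
  ... (continuing to 20P)
  20P = O

ord(P) = 20


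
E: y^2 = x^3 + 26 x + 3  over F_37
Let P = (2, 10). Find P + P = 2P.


Doubling: s = (3 x1^2 + a) / (2 y1)
s = (3*2^2 + 26) / (2*10) mod 37 = 13
x3 = s^2 - 2 x1 mod 37 = 13^2 - 2*2 = 17
y3 = s (x1 - x3) - y1 mod 37 = 13 * (2 - 17) - 10 = 17

2P = (17, 17)


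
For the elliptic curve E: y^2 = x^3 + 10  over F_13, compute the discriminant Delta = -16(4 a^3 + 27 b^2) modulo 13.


4 a^3 + 27 b^2 = 4*0^3 + 27*10^2 = 0 + 2700 = 2700
Delta = -16 * (2700) = -43200
Delta mod 13 = 12

Delta = 12 (mod 13)


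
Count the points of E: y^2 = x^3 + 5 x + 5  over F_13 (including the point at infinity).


For each x in F_13, count y with y^2 = x^3 + 5 x + 5 mod 13:
  x = 2: RHS = 10, y in [6, 7]  -> 2 point(s)
  x = 5: RHS = 12, y in [5, 8]  -> 2 point(s)
  x = 6: RHS = 4, y in [2, 11]  -> 2 point(s)
  x = 9: RHS = 12, y in [5, 8]  -> 2 point(s)
  x = 11: RHS = 0, y in [0]  -> 1 point(s)
  x = 12: RHS = 12, y in [5, 8]  -> 2 point(s)
Affine points: 11. Add the point at infinity: total = 12.

#E(F_13) = 12


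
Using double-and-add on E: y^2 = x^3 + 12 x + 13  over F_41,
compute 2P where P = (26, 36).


k = 2 = 10_2 (binary, LSB first: 01)
Double-and-add from P = (26, 36):
  bit 0 = 0: acc unchanged = O
  bit 1 = 1: acc = O + (31, 0) = (31, 0)

2P = (31, 0)


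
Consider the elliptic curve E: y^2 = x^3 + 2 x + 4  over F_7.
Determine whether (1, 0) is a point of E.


Check whether y^2 = x^3 + 2 x + 4 (mod 7) for (x, y) = (1, 0).
LHS: y^2 = 0^2 mod 7 = 0
RHS: x^3 + 2 x + 4 = 1^3 + 2*1 + 4 mod 7 = 0
LHS = RHS

Yes, on the curve


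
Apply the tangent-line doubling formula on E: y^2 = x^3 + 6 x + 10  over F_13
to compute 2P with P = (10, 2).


Doubling: s = (3 x1^2 + a) / (2 y1)
s = (3*10^2 + 6) / (2*2) mod 13 = 5
x3 = s^2 - 2 x1 mod 13 = 5^2 - 2*10 = 5
y3 = s (x1 - x3) - y1 mod 13 = 5 * (10 - 5) - 2 = 10

2P = (5, 10)


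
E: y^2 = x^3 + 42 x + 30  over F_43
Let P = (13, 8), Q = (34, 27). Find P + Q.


P != Q, so use the chord formula.
s = (y2 - y1) / (x2 - x1) = (19) / (21) mod 43 = 5
x3 = s^2 - x1 - x2 mod 43 = 5^2 - 13 - 34 = 21
y3 = s (x1 - x3) - y1 mod 43 = 5 * (13 - 21) - 8 = 38

P + Q = (21, 38)


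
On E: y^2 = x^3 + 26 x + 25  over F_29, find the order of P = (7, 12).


Compute successive multiples of P until we hit O:
  1P = (7, 12)
  2P = (22, 14)
  3P = (16, 10)
  4P = (15, 22)
  5P = (14, 1)
  6P = (1, 20)
  7P = (26, 23)
  8P = (12, 8)
  ... (continuing to 31P)
  31P = O

ord(P) = 31


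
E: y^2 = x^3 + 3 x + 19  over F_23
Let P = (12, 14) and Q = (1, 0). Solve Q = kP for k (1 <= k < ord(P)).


Enumerate multiples of P until we hit Q = (1, 0):
  1P = (12, 14)
  2P = (1, 0)
Match found at i = 2.

k = 2


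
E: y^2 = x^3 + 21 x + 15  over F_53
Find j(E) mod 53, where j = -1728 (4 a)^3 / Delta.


Delta = -16(4 a^3 + 27 b^2) mod 53 = 50
-1728 * (4 a)^3 = -1728 * (4*21)^3 mod 53 = 52
j = 52 * 50^(-1) mod 53 = 18

j = 18 (mod 53)


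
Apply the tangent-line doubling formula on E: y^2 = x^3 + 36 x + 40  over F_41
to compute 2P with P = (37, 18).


Doubling: s = (3 x1^2 + a) / (2 y1)
s = (3*37^2 + 36) / (2*18) mod 41 = 16
x3 = s^2 - 2 x1 mod 41 = 16^2 - 2*37 = 18
y3 = s (x1 - x3) - y1 mod 41 = 16 * (37 - 18) - 18 = 40

2P = (18, 40)


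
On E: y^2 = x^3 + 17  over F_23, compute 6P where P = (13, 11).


k = 6 = 110_2 (binary, LSB first: 011)
Double-and-add from P = (13, 11):
  bit 0 = 0: acc unchanged = O
  bit 1 = 1: acc = O + (21, 20) = (21, 20)
  bit 2 = 1: acc = (21, 20) + (8, 0) = (21, 3)

6P = (21, 3)


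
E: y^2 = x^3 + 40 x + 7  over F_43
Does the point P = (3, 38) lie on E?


Check whether y^2 = x^3 + 40 x + 7 (mod 43) for (x, y) = (3, 38).
LHS: y^2 = 38^2 mod 43 = 25
RHS: x^3 + 40 x + 7 = 3^3 + 40*3 + 7 mod 43 = 25
LHS = RHS

Yes, on the curve


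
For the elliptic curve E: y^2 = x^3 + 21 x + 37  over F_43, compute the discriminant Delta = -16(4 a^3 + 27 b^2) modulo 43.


4 a^3 + 27 b^2 = 4*21^3 + 27*37^2 = 37044 + 36963 = 74007
Delta = -16 * (74007) = -1184112
Delta mod 43 = 22

Delta = 22 (mod 43)


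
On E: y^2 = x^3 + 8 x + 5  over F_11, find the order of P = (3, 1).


Compute successive multiples of P until we hit O:
  1P = (3, 1)
  2P = (6, 7)
  3P = (6, 4)
  4P = (3, 10)
  5P = O

ord(P) = 5


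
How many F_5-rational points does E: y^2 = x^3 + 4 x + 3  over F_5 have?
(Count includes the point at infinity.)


For each x in F_5, count y with y^2 = x^3 + 4 x + 3 mod 5:
  x = 2: RHS = 4, y in [2, 3]  -> 2 point(s)
Affine points: 2. Add the point at infinity: total = 3.

#E(F_5) = 3


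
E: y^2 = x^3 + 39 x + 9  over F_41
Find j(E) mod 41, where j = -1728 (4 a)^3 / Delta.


Delta = -16(4 a^3 + 27 b^2) mod 41 = 1
-1728 * (4 a)^3 = -1728 * (4*39)^3 mod 41 = 38
j = 38 * 1^(-1) mod 41 = 38

j = 38 (mod 41)


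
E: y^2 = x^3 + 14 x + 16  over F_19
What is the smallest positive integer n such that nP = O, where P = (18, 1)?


Compute successive multiples of P until we hit O:
  1P = (18, 1)
  2P = (3, 3)
  3P = (3, 16)
  4P = (18, 18)
  5P = O

ord(P) = 5


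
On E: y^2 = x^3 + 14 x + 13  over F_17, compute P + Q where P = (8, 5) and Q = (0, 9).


P != Q, so use the chord formula.
s = (y2 - y1) / (x2 - x1) = (4) / (9) mod 17 = 8
x3 = s^2 - x1 - x2 mod 17 = 8^2 - 8 - 0 = 5
y3 = s (x1 - x3) - y1 mod 17 = 8 * (8 - 5) - 5 = 2

P + Q = (5, 2)
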